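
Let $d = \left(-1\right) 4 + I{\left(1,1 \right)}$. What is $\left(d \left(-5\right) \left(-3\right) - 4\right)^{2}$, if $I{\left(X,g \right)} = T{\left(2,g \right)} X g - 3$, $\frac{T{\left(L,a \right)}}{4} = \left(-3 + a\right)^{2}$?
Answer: $17161$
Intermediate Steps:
$T{\left(L,a \right)} = 4 \left(-3 + a\right)^{2}$
$I{\left(X,g \right)} = -3 + 4 X g \left(-3 + g\right)^{2}$ ($I{\left(X,g \right)} = 4 \left(-3 + g\right)^{2} X g - 3 = 4 X \left(-3 + g\right)^{2} g - 3 = 4 X g \left(-3 + g\right)^{2} - 3 = -3 + 4 X g \left(-3 + g\right)^{2}$)
$d = 9$ ($d = \left(-1\right) 4 - \left(3 - 4 \left(-3 + 1\right)^{2}\right) = -4 - \left(3 - 4 \left(-2\right)^{2}\right) = -4 - \left(3 - 4 \cdot 4\right) = -4 + \left(-3 + 16\right) = -4 + 13 = 9$)
$\left(d \left(-5\right) \left(-3\right) - 4\right)^{2} = \left(9 \left(-5\right) \left(-3\right) - 4\right)^{2} = \left(\left(-45\right) \left(-3\right) - 4\right)^{2} = \left(135 - 4\right)^{2} = 131^{2} = 17161$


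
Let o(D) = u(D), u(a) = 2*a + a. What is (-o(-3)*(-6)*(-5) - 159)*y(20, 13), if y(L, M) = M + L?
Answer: 3663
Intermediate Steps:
u(a) = 3*a
o(D) = 3*D
y(L, M) = L + M
(-o(-3)*(-6)*(-5) - 159)*y(20, 13) = (-(3*(-3))*(-6)*(-5) - 159)*(20 + 13) = (-(-9*(-6))*(-5) - 159)*33 = (-54*(-5) - 159)*33 = (-1*(-270) - 159)*33 = (270 - 159)*33 = 111*33 = 3663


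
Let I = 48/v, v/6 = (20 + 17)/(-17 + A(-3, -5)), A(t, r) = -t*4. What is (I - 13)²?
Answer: 271441/1369 ≈ 198.28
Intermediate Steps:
A(t, r) = -4*t
v = -222/5 (v = 6*((20 + 17)/(-17 - 4*(-3))) = 6*(37/(-17 + 12)) = 6*(37/(-5)) = 6*(37*(-⅕)) = 6*(-37/5) = -222/5 ≈ -44.400)
I = -40/37 (I = 48/(-222/5) = 48*(-5/222) = -40/37 ≈ -1.0811)
(I - 13)² = (-40/37 - 13)² = (-521/37)² = 271441/1369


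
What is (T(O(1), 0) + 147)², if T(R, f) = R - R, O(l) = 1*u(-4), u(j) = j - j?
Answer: 21609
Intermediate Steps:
u(j) = 0
O(l) = 0 (O(l) = 1*0 = 0)
T(R, f) = 0
(T(O(1), 0) + 147)² = (0 + 147)² = 147² = 21609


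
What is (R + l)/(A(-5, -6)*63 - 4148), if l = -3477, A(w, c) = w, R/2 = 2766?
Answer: -2055/4463 ≈ -0.46045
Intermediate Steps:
R = 5532 (R = 2*2766 = 5532)
(R + l)/(A(-5, -6)*63 - 4148) = (5532 - 3477)/(-5*63 - 4148) = 2055/(-315 - 4148) = 2055/(-4463) = 2055*(-1/4463) = -2055/4463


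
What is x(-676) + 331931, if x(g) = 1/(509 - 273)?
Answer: 78335717/236 ≈ 3.3193e+5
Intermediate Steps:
x(g) = 1/236
x(-676) + 331931 = 1/236 + 331931 = 78335717/236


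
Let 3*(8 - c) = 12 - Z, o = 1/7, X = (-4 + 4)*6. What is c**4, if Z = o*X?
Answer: 256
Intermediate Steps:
X = 0 (X = 0*6 = 0)
o = 1/7 ≈ 0.14286
Z = 0 (Z = (1/7)*0 = 0)
c = 4 (c = 8 - (12 - 1*0)/3 = 8 - (12 + 0)/3 = 8 - 1/3*12 = 8 - 4 = 4)
c**4 = 4**4 = 256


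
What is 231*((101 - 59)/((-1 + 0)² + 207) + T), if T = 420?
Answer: 10094931/104 ≈ 97067.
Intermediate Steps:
231*((101 - 59)/((-1 + 0)² + 207) + T) = 231*((101 - 59)/((-1 + 0)² + 207) + 420) = 231*(42/((-1)² + 207) + 420) = 231*(42/(1 + 207) + 420) = 231*(42/208 + 420) = 231*(42*(1/208) + 420) = 231*(21/104 + 420) = 231*(43701/104) = 10094931/104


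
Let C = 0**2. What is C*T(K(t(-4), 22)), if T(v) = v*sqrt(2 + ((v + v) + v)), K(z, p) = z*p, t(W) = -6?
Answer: 0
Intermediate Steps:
K(z, p) = p*z
T(v) = v*sqrt(2 + 3*v) (T(v) = v*sqrt(2 + (2*v + v)) = v*sqrt(2 + 3*v))
C = 0
C*T(K(t(-4), 22)) = 0*((22*(-6))*sqrt(2 + 3*(22*(-6)))) = 0*(-132*sqrt(2 + 3*(-132))) = 0*(-132*sqrt(2 - 396)) = 0*(-132*I*sqrt(394)) = 0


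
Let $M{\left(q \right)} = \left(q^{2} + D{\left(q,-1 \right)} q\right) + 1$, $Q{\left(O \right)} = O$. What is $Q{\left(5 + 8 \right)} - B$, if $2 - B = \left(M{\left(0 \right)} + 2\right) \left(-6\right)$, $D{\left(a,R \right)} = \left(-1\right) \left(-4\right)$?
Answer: $-7$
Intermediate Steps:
$D{\left(a,R \right)} = 4$
$M{\left(q \right)} = 1 + q^{2} + 4 q$ ($M{\left(q \right)} = \left(q^{2} + 4 q\right) + 1 = 1 + q^{2} + 4 q$)
$B = 20$ ($B = 2 - \left(\left(1 + 0^{2} + 4 \cdot 0\right) + 2\right) \left(-6\right) = 2 - \left(\left(1 + 0 + 0\right) + 2\right) \left(-6\right) = 2 - \left(1 + 2\right) \left(-6\right) = 2 - 3 \left(-6\right) = 2 - -18 = 2 + 18 = 20$)
$Q{\left(5 + 8 \right)} - B = \left(5 + 8\right) - 20 = 13 - 20 = -7$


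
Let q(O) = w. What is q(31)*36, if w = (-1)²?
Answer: 36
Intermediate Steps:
w = 1
q(O) = 1
q(31)*36 = 1*36 = 36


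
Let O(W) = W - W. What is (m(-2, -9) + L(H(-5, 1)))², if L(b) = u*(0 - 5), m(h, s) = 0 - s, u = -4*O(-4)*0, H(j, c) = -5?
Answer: 81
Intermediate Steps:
O(W) = 0
u = 0 (u = -4*0*0 = 0*0 = 0)
m(h, s) = -s
L(b) = 0 (L(b) = 0*(0 - 5) = 0*(-5) = 0)
(m(-2, -9) + L(H(-5, 1)))² = (-1*(-9) + 0)² = (9 + 0)² = 9² = 81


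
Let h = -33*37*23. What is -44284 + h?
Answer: -72367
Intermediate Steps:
h = -28083 (h = -1221*23 = -28083)
-44284 + h = -44284 - 28083 = -72367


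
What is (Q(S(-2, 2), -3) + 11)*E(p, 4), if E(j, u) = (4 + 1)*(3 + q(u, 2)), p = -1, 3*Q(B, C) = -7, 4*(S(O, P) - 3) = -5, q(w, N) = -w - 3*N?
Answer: -910/3 ≈ -303.33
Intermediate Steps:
S(O, P) = 7/4 (S(O, P) = 3 + (¼)*(-5) = 3 - 5/4 = 7/4)
Q(B, C) = -7/3 (Q(B, C) = (⅓)*(-7) = -7/3)
E(j, u) = -15 - 5*u (E(j, u) = (4 + 1)*(3 + (-u - 3*2)) = 5*(3 + (-u - 6)) = 5*(3 + (-6 - u)) = 5*(-3 - u) = -15 - 5*u)
(Q(S(-2, 2), -3) + 11)*E(p, 4) = (-7/3 + 11)*(-15 - 5*4) = 26*(-15 - 20)/3 = (26/3)*(-35) = -910/3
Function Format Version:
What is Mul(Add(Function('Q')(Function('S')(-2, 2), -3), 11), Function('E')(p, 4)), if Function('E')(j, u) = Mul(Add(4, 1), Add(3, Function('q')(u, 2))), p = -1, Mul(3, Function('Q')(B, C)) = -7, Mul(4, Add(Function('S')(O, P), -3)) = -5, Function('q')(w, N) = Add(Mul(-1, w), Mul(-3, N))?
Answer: Rational(-910, 3) ≈ -303.33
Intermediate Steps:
Function('S')(O, P) = Rational(7, 4) (Function('S')(O, P) = Add(3, Mul(Rational(1, 4), -5)) = Add(3, Rational(-5, 4)) = Rational(7, 4))
Function('Q')(B, C) = Rational(-7, 3) (Function('Q')(B, C) = Mul(Rational(1, 3), -7) = Rational(-7, 3))
Function('E')(j, u) = Add(-15, Mul(-5, u)) (Function('E')(j, u) = Mul(Add(4, 1), Add(3, Add(Mul(-1, u), Mul(-3, 2)))) = Mul(5, Add(3, Add(Mul(-1, u), -6))) = Mul(5, Add(3, Add(-6, Mul(-1, u)))) = Mul(5, Add(-3, Mul(-1, u))) = Add(-15, Mul(-5, u)))
Mul(Add(Function('Q')(Function('S')(-2, 2), -3), 11), Function('E')(p, 4)) = Mul(Add(Rational(-7, 3), 11), Add(-15, Mul(-5, 4))) = Mul(Rational(26, 3), Add(-15, -20)) = Mul(Rational(26, 3), -35) = Rational(-910, 3)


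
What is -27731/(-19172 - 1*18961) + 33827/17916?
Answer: 595584529/227730276 ≈ 2.6153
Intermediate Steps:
-27731/(-19172 - 1*18961) + 33827/17916 = -27731/(-19172 - 18961) + 33827*(1/17916) = -27731/(-38133) + 33827/17916 = -27731*(-1/38133) + 33827/17916 = 27731/38133 + 33827/17916 = 595584529/227730276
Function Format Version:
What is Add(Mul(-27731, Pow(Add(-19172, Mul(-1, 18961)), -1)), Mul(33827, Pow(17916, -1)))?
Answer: Rational(595584529, 227730276) ≈ 2.6153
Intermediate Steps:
Add(Mul(-27731, Pow(Add(-19172, Mul(-1, 18961)), -1)), Mul(33827, Pow(17916, -1))) = Add(Mul(-27731, Pow(Add(-19172, -18961), -1)), Mul(33827, Rational(1, 17916))) = Add(Mul(-27731, Pow(-38133, -1)), Rational(33827, 17916)) = Add(Mul(-27731, Rational(-1, 38133)), Rational(33827, 17916)) = Add(Rational(27731, 38133), Rational(33827, 17916)) = Rational(595584529, 227730276)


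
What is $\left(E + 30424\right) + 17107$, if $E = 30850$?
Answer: $78381$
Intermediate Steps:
$\left(E + 30424\right) + 17107 = \left(30850 + 30424\right) + 17107 = 61274 + 17107 = 78381$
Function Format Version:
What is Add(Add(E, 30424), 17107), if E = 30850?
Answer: 78381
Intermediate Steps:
Add(Add(E, 30424), 17107) = Add(Add(30850, 30424), 17107) = Add(61274, 17107) = 78381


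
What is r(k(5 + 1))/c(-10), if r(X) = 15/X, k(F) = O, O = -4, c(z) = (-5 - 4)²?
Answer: -5/108 ≈ -0.046296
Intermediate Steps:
c(z) = 81 (c(z) = (-9)² = 81)
k(F) = -4
r(k(5 + 1))/c(-10) = (15/(-4))/81 = (15*(-¼))*(1/81) = -15/4*1/81 = -5/108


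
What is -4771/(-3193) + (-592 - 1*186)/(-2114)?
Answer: 6285024/3375001 ≈ 1.8622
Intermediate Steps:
-4771/(-3193) + (-592 - 1*186)/(-2114) = -4771*(-1/3193) + (-592 - 186)*(-1/2114) = 4771/3193 - 778*(-1/2114) = 4771/3193 + 389/1057 = 6285024/3375001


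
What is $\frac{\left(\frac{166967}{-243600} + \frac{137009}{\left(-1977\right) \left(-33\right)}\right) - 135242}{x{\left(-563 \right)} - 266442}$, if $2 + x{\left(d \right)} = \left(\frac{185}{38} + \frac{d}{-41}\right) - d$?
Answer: $\frac{558111714164973271}{1097162655117467400} \approx 0.50869$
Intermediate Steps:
$x{\left(d \right)} = \frac{109}{38} - \frac{42 d}{41}$ ($x{\left(d \right)} = -2 - \left(- \frac{185}{38} + d - \frac{d}{-41}\right) = -2 - \left(- \frac{185}{38} + d - d \left(- \frac{1}{41}\right)\right) = -2 - \left(- \frac{185}{38} + \frac{42 d}{41}\right) = \frac{109}{38} - \frac{42 d}{41}$)
$\frac{\left(\frac{166967}{-243600} + \frac{137009}{\left(-1977\right) \left(-33\right)}\right) - 135242}{x{\left(-563 \right)} - 266442} = \frac{\left(\frac{166967}{-243600} + \frac{137009}{\left(-1977\right) \left(-33\right)}\right) - 135242}{\left(\frac{109}{38} - - \frac{23646}{41}\right) - 266442} = \frac{\left(166967 \left(- \frac{1}{243600}\right) + \frac{137009}{65241}\right) - 135242}{\left(\frac{109}{38} + \frac{23646}{41}\right) - 266442} = \frac{\left(- \frac{166967}{243600} + 137009 \cdot \frac{1}{65241}\right) - 135242}{\frac{903017}{1558} - 266442} = \frac{\left(- \frac{166967}{243600} + \frac{137009}{65241}\right) - 135242}{- \frac{414213619}{1558}} = \left(\frac{7494099451}{5297569200} - 135242\right) \left(- \frac{1558}{414213619}\right) = \left(- \frac{716446359646949}{5297569200}\right) \left(- \frac{1558}{414213619}\right) = \frac{558111714164973271}{1097162655117467400}$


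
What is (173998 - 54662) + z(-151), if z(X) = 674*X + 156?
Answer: 17718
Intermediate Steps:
z(X) = 156 + 674*X
(173998 - 54662) + z(-151) = (173998 - 54662) + (156 + 674*(-151)) = 119336 + (156 - 101774) = 119336 - 101618 = 17718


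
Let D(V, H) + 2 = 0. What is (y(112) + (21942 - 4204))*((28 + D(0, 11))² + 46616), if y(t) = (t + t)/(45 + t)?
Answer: 131712476280/157 ≈ 8.3893e+8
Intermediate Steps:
y(t) = 2*t/(45 + t) (y(t) = (2*t)/(45 + t) = 2*t/(45 + t))
D(V, H) = -2 (D(V, H) = -2 + 0 = -2)
(y(112) + (21942 - 4204))*((28 + D(0, 11))² + 46616) = (2*112/(45 + 112) + (21942 - 4204))*((28 - 2)² + 46616) = (2*112/157 + 17738)*(26² + 46616) = (2*112*(1/157) + 17738)*(676 + 46616) = (224/157 + 17738)*47292 = (2785090/157)*47292 = 131712476280/157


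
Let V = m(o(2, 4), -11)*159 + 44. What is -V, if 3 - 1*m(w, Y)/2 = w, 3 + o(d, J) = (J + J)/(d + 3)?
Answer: -7216/5 ≈ -1443.2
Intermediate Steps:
o(d, J) = -3 + 2*J/(3 + d) (o(d, J) = -3 + (J + J)/(d + 3) = -3 + (2*J)/(3 + d) = -3 + 2*J/(3 + d))
m(w, Y) = 6 - 2*w
V = 7216/5 (V = (6 - 2*(-9 - 3*2 + 2*4)/(3 + 2))*159 + 44 = (6 - 2*(-9 - 6 + 8)/5)*159 + 44 = (6 - 2*(-7)/5)*159 + 44 = (6 - 2*(-7/5))*159 + 44 = (6 + 14/5)*159 + 44 = (44/5)*159 + 44 = 6996/5 + 44 = 7216/5 ≈ 1443.2)
-V = -1*7216/5 = -7216/5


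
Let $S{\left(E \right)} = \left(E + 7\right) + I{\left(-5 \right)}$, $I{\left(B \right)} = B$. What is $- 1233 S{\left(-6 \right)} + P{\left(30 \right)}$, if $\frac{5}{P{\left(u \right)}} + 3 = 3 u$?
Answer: $\frac{429089}{87} \approx 4932.1$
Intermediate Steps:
$P{\left(u \right)} = \frac{5}{-3 + 3 u}$
$S{\left(E \right)} = 2 + E$ ($S{\left(E \right)} = \left(E + 7\right) - 5 = \left(7 + E\right) - 5 = 2 + E$)
$- 1233 S{\left(-6 \right)} + P{\left(30 \right)} = - 1233 \left(2 - 6\right) + \frac{5}{3 \left(-1 + 30\right)} = \left(-1233\right) \left(-4\right) + \frac{5}{3 \cdot 29} = 4932 + \frac{5}{3} \cdot \frac{1}{29} = 4932 + \frac{5}{87} = \frac{429089}{87}$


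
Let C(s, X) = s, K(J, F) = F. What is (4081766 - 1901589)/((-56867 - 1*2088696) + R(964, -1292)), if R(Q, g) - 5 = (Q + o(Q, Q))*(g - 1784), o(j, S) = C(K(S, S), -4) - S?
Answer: -2180177/5110822 ≈ -0.42658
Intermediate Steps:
o(j, S) = 0 (o(j, S) = S - S = 0)
R(Q, g) = 5 + Q*(-1784 + g) (R(Q, g) = 5 + (Q + 0)*(g - 1784) = 5 + Q*(-1784 + g))
(4081766 - 1901589)/((-56867 - 1*2088696) + R(964, -1292)) = (4081766 - 1901589)/((-56867 - 1*2088696) + (5 - 1784*964 + 964*(-1292))) = 2180177/((-56867 - 2088696) + (5 - 1719776 - 1245488)) = 2180177/(-2145563 - 2965259) = 2180177/(-5110822) = 2180177*(-1/5110822) = -2180177/5110822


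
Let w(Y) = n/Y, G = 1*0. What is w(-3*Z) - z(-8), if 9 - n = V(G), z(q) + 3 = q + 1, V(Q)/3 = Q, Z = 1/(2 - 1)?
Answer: 7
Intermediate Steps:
Z = 1 (Z = 1/1 = 1)
G = 0
V(Q) = 3*Q
z(q) = -2 + q (z(q) = -3 + (q + 1) = -3 + (1 + q) = -2 + q)
n = 9 (n = 9 - 3*0 = 9 - 1*0 = 9 + 0 = 9)
w(Y) = 9/Y
w(-3*Z) - z(-8) = 9/((-3*1)) - (-2 - 8) = 9/(-3) - 1*(-10) = 9*(-⅓) + 10 = -3 + 10 = 7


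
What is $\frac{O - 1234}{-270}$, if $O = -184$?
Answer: $\frac{709}{135} \approx 5.2519$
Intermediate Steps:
$\frac{O - 1234}{-270} = \frac{-184 - 1234}{-270} = \left(- \frac{1}{270}\right) \left(-1418\right) = \frac{709}{135}$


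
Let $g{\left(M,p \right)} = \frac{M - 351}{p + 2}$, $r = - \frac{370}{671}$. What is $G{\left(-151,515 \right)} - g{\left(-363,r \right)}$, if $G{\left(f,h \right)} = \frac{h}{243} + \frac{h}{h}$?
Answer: $\frac{241063}{486} \approx 496.01$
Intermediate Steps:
$r = - \frac{370}{671}$ ($r = \left(-370\right) \frac{1}{671} = - \frac{370}{671} \approx -0.55142$)
$g{\left(M,p \right)} = \frac{-351 + M}{2 + p}$
$G{\left(f,h \right)} = 1 + \frac{h}{243}$ ($G{\left(f,h \right)} = h \frac{1}{243} + 1 = \frac{h}{243} + 1 = 1 + \frac{h}{243}$)
$G{\left(-151,515 \right)} - g{\left(-363,r \right)} = \left(1 + \frac{1}{243} \cdot 515\right) - \frac{-351 - 363}{2 - \frac{370}{671}} = \left(1 + \frac{515}{243}\right) - \frac{1}{\frac{972}{671}} \left(-714\right) = \frac{758}{243} - \frac{671}{972} \left(-714\right) = \frac{758}{243} - - \frac{79849}{162} = \frac{758}{243} + \frac{79849}{162} = \frac{241063}{486}$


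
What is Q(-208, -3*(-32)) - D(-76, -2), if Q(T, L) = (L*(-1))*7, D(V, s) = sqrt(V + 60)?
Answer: -672 - 4*I ≈ -672.0 - 4.0*I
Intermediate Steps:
D(V, s) = sqrt(60 + V)
Q(T, L) = -7*L (Q(T, L) = -L*7 = -7*L)
Q(-208, -3*(-32)) - D(-76, -2) = -(-21)*(-32) - sqrt(60 - 76) = -7*96 - sqrt(-16) = -672 - 4*I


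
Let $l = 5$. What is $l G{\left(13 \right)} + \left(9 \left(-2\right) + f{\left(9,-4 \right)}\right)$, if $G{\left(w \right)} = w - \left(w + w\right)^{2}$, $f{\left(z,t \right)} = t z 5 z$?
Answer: $-4953$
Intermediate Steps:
$f{\left(z,t \right)} = 5 t z^{2}$ ($f{\left(z,t \right)} = 5 t z z = 5 t z^{2}$)
$G{\left(w \right)} = w - 4 w^{2}$ ($G{\left(w \right)} = w - \left(2 w\right)^{2} = w - 4 w^{2}$)
$l G{\left(13 \right)} + \left(9 \left(-2\right) + f{\left(9,-4 \right)}\right) = 5 \cdot 13 \left(1 - 52\right) + \left(9 \left(-2\right) + 5 \left(-4\right) 9^{2}\right) = 5 \cdot 13 \left(1 - 52\right) + \left(-18 + 5 \left(-4\right) 81\right) = 5 \cdot 13 \left(-51\right) - 1638 = 5 \left(-663\right) - 1638 = -3315 - 1638 = -4953$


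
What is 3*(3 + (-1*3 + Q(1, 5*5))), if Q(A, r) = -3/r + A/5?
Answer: 6/25 ≈ 0.24000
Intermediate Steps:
Q(A, r) = -3/r + A/5 (Q(A, r) = -3/r + A*(⅕) = -3/r + A/5)
3*(3 + (-1*3 + Q(1, 5*5))) = 3*(3 + (-1*3 + (-3/(5*5) + (⅕)*1))) = 3*(3 + (-3 + (-3/25 + ⅕))) = 3*(3 + (-3 + 2/25)) = 3*(3 - 73/25) = 3*(2/25) = 6/25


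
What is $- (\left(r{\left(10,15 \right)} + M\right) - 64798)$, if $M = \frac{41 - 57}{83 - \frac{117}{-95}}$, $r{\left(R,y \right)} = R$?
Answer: $\frac{259217548}{4001} \approx 64788.0$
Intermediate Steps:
$M = - \frac{760}{4001}$ ($M = - \frac{16}{83 - - \frac{117}{95}} = - \frac{16}{83 + \frac{117}{95}} = - \frac{16}{\frac{8002}{95}} = \left(-16\right) \frac{95}{8002} = - \frac{760}{4001} \approx -0.18995$)
$- (\left(r{\left(10,15 \right)} + M\right) - 64798) = - (\left(10 - \frac{760}{4001}\right) - 64798) = - (\frac{39250}{4001} - 64798) = \left(-1\right) \left(- \frac{259217548}{4001}\right) = \frac{259217548}{4001}$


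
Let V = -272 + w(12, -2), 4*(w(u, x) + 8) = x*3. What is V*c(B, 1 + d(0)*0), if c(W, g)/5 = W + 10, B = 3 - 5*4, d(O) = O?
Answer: 19705/2 ≈ 9852.5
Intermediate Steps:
w(u, x) = -8 + 3*x/4 (w(u, x) = -8 + (x*3)/4 = -8 + (3*x)/4 = -8 + 3*x/4)
B = -17 (B = 3 - 20 = -17)
c(W, g) = 50 + 5*W (c(W, g) = 5*(W + 10) = 5*(10 + W) = 50 + 5*W)
V = -563/2 (V = -272 + (-8 + (3/4)*(-2)) = -272 + (-8 - 3/2) = -272 - 19/2 = -563/2 ≈ -281.50)
V*c(B, 1 + d(0)*0) = -563*(50 + 5*(-17))/2 = -563*(50 - 85)/2 = -563/2*(-35) = 19705/2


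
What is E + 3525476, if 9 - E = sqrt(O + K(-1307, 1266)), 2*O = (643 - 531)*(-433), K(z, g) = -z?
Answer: 3525485 - 3*I*sqrt(2549) ≈ 3.5255e+6 - 151.46*I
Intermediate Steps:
O = -24248 (O = ((643 - 531)*(-433))/2 = (112*(-433))/2 = (1/2)*(-48496) = -24248)
E = 9 - 3*I*sqrt(2549) (E = 9 - sqrt(-24248 - 1*(-1307)) = 9 - sqrt(-24248 + 1307) = 9 - sqrt(-22941) = 9 - 3*I*sqrt(2549) ≈ 9.0 - 151.46*I)
E + 3525476 = (9 - 3*I*sqrt(2549)) + 3525476 = 3525485 - 3*I*sqrt(2549)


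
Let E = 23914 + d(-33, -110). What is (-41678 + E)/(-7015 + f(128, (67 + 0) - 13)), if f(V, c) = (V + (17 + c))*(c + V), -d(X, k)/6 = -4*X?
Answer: -18556/29203 ≈ -0.63541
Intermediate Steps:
d(X, k) = 24*X (d(X, k) = -(-24)*X = 24*X)
E = 23122 (E = 23914 + 24*(-33) = 23914 - 792 = 23122)
f(V, c) = (V + c)*(17 + V + c) (f(V, c) = (17 + V + c)*(V + c) = (V + c)*(17 + V + c))
(-41678 + E)/(-7015 + f(128, (67 + 0) - 13)) = (-41678 + 23122)/(-7015 + (128² + ((67 + 0) - 13)² + 17*128 + 17*((67 + 0) - 13) + 2*128*((67 + 0) - 13))) = -18556/(-7015 + (16384 + (67 - 13)² + 2176 + 17*(67 - 13) + 2*128*(67 - 13))) = -18556/(-7015 + (16384 + 54² + 2176 + 17*54 + 2*128*54)) = -18556/(-7015 + (16384 + 2916 + 2176 + 918 + 13824)) = -18556/(-7015 + 36218) = -18556/29203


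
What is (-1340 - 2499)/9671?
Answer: -3839/9671 ≈ -0.39696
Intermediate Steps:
(-1340 - 2499)/9671 = -3839*1/9671 = -3839/9671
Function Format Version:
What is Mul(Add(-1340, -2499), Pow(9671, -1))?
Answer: Rational(-3839, 9671) ≈ -0.39696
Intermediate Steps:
Mul(Add(-1340, -2499), Pow(9671, -1)) = Mul(-3839, Rational(1, 9671)) = Rational(-3839, 9671)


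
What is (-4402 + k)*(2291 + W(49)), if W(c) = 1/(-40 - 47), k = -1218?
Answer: -1120155920/87 ≈ -1.2875e+7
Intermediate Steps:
W(c) = -1/87 (W(c) = 1/(-87) = -1/87)
(-4402 + k)*(2291 + W(49)) = (-4402 - 1218)*(2291 - 1/87) = -5620*199316/87 = -1120155920/87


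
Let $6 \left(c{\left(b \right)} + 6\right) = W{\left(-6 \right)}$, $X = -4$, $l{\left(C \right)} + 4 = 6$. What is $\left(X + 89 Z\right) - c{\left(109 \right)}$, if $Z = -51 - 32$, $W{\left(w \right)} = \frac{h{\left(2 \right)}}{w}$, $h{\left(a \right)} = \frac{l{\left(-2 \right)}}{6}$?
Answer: $- \frac{797579}{108} \approx -7385.0$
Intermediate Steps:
$l{\left(C \right)} = 2$ ($l{\left(C \right)} = -4 + 6 = 2$)
$h{\left(a \right)} = \frac{1}{3}$ ($h{\left(a \right)} = \frac{2}{6} = 2 \cdot \frac{1}{6} = \frac{1}{3}$)
$W{\left(w \right)} = \frac{1}{3 w}$
$c{\left(b \right)} = - \frac{649}{108}$ ($c{\left(b \right)} = -6 + \frac{\frac{1}{3} \frac{1}{-6}}{6} = -6 + \frac{\frac{1}{3} \left(- \frac{1}{6}\right)}{6} = -6 + \frac{1}{6} \left(- \frac{1}{18}\right) = -6 - \frac{1}{108} = - \frac{649}{108}$)
$Z = -83$
$\left(X + 89 Z\right) - c{\left(109 \right)} = \left(-4 + 89 \left(-83\right)\right) - - \frac{649}{108} = \left(-4 - 7387\right) + \frac{649}{108} = -7391 + \frac{649}{108} = - \frac{797579}{108}$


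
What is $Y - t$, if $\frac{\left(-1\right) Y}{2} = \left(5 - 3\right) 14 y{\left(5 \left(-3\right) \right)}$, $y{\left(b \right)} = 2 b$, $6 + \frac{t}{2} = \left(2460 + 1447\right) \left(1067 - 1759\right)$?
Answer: $5408980$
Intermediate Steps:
$t = -5407300$ ($t = -12 + 2 \left(2460 + 1447\right) \left(1067 - 1759\right) = -12 + 2 \cdot 3907 \left(-692\right) = -12 + 2 \left(-2703644\right) = -12 - 5407288 = -5407300$)
$Y = 1680$ ($Y = - 2 \left(5 - 3\right) 14 \cdot 2 \cdot 5 \left(-3\right) = - 2 \left(5 - 3\right) 14 \cdot 2 \left(-15\right) = - 2 \cdot 2 \cdot 14 \left(-30\right) = - 2 \cdot 28 \left(-30\right) = \left(-2\right) \left(-840\right) = 1680$)
$Y - t = 1680 - -5407300 = 1680 + 5407300 = 5408980$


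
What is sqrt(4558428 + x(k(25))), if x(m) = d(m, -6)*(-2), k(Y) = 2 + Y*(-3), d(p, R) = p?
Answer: sqrt(4558574) ≈ 2135.1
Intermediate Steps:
k(Y) = 2 - 3*Y
x(m) = -2*m (x(m) = m*(-2) = -2*m)
sqrt(4558428 + x(k(25))) = sqrt(4558428 - 2*(2 - 3*25)) = sqrt(4558428 - 2*(2 - 75)) = sqrt(4558428 - 2*(-73)) = sqrt(4558428 + 146) = sqrt(4558574)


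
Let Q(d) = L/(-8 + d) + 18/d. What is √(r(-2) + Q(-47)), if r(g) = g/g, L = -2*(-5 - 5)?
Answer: √67727/517 ≈ 0.50337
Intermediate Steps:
L = 20 (L = -2*(-10) = 20)
Q(d) = 18/d + 20/(-8 + d) (Q(d) = 20/(-8 + d) + 18/d = 18/d + 20/(-8 + d))
r(g) = 1
√(r(-2) + Q(-47)) = √(1 + 2*(-72 + 19*(-47))/(-47*(-8 - 47))) = √(1 + 2*(-1/47)*(-72 - 893)/(-55)) = √(1 + 2*(-1/47)*(-1/55)*(-965)) = √(1 - 386/517) = √(131/517) = √67727/517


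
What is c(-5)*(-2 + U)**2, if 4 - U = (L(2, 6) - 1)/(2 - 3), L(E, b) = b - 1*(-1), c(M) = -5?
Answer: -320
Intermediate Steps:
L(E, b) = 1 + b (L(E, b) = b + 1 = 1 + b)
U = 10 (U = 4 - ((1 + 6) - 1)/(2 - 3) = 4 - (7 - 1)/(-1) = 4 - 6*(-1) = 4 - 1*(-6) = 4 + 6 = 10)
c(-5)*(-2 + U)**2 = -5*(-2 + 10)**2 = -5*8**2 = -5*64 = -320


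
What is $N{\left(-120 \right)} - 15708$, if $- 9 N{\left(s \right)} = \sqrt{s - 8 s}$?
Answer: $-15708 - \frac{2 \sqrt{210}}{9} \approx -15711.0$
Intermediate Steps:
$N{\left(s \right)} = - \frac{\sqrt{7} \sqrt{- s}}{9}$ ($N{\left(s \right)} = - \frac{\sqrt{s - 8 s}}{9} = - \frac{\sqrt{- 7 s}}{9} = - \frac{\sqrt{7} \sqrt{- s}}{9}$)
$N{\left(-120 \right)} - 15708 = - \frac{\sqrt{7} \sqrt{\left(-1\right) \left(-120\right)}}{9} - 15708 = - \frac{\sqrt{7} \sqrt{120}}{9} - 15708 = - \frac{\sqrt{7} \cdot 2 \sqrt{30}}{9} - 15708 = - \frac{2 \sqrt{210}}{9} - 15708 = -15708 - \frac{2 \sqrt{210}}{9}$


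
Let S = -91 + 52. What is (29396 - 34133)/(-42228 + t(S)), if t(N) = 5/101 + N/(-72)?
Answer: 11482488/102359239 ≈ 0.11218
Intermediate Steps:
S = -39
t(N) = 5/101 - N/72 (t(N) = 5*(1/101) + N*(-1/72) = 5/101 - N/72)
(29396 - 34133)/(-42228 + t(S)) = (29396 - 34133)/(-42228 + (5/101 - 1/72*(-39))) = -4737/(-42228 + (5/101 + 13/24)) = -4737/(-42228 + 1433/2424) = -4737/(-102359239/2424) = -4737*(-2424/102359239) = 11482488/102359239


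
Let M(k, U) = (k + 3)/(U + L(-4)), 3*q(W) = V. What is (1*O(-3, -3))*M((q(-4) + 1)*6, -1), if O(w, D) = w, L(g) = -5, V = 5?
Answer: 19/2 ≈ 9.5000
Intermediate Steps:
q(W) = 5/3 (q(W) = (1/3)*5 = 5/3)
M(k, U) = (3 + k)/(-5 + U) (M(k, U) = (k + 3)/(U - 5) = (3 + k)/(-5 + U))
(1*O(-3, -3))*M((q(-4) + 1)*6, -1) = (1*(-3))*((3 + (5/3 + 1)*6)/(-5 - 1)) = -3*(3 + (8/3)*6)/(-6) = -(-1)*(3 + 16)/2 = -(-1)*19/2 = -3*(-19/6) = 19/2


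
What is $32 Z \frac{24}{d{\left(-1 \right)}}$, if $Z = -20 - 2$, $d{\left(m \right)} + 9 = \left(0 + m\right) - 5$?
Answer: $\frac{5632}{5} \approx 1126.4$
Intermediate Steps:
$d{\left(m \right)} = -14 + m$ ($d{\left(m \right)} = -9 + \left(\left(0 + m\right) - 5\right) = -9 + \left(m - 5\right) = -9 + \left(-5 + m\right) = -14 + m$)
$Z = -22$
$32 Z \frac{24}{d{\left(-1 \right)}} = 32 \left(-22\right) \frac{24}{-14 - 1} = - 704 \frac{24}{-15} = - 704 \cdot 24 \left(- \frac{1}{15}\right) = \left(-704\right) \left(- \frac{8}{5}\right) = \frac{5632}{5}$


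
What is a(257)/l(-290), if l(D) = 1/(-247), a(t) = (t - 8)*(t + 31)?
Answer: -17712864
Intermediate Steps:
a(t) = (-8 + t)*(31 + t)
l(D) = -1/247
a(257)/l(-290) = (-248 + 257² + 23*257)/(-1/247) = (-248 + 66049 + 5911)*(-247) = 71712*(-247) = -17712864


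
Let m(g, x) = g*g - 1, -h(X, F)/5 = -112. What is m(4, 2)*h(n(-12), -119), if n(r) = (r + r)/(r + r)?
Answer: 8400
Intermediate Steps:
n(r) = 1 (n(r) = (2*r)/((2*r)) = (2*r)*(1/(2*r)) = 1)
h(X, F) = 560 (h(X, F) = -5*(-112) = 560)
m(g, x) = -1 + g² (m(g, x) = g² - 1 = -1 + g²)
m(4, 2)*h(n(-12), -119) = (-1 + 4²)*560 = (-1 + 16)*560 = 15*560 = 8400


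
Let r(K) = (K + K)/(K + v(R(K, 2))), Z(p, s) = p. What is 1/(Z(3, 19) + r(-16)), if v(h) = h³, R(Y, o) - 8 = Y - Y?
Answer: 31/91 ≈ 0.34066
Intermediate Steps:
R(Y, o) = 8 (R(Y, o) = 8 + (Y - Y) = 8 + 0 = 8)
r(K) = 2*K/(512 + K) (r(K) = (K + K)/(K + 8³) = (2*K)/(K + 512) = (2*K)/(512 + K) = 2*K/(512 + K))
1/(Z(3, 19) + r(-16)) = 1/(3 + 2*(-16)/(512 - 16)) = 1/(3 + 2*(-16)/496) = 1/(3 + 2*(-16)*(1/496)) = 1/(3 - 2/31) = 1/(91/31) = 31/91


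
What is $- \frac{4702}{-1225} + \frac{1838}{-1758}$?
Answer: $\frac{3007283}{1076775} \approx 2.7929$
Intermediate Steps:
$- \frac{4702}{-1225} + \frac{1838}{-1758} = \left(-4702\right) \left(- \frac{1}{1225}\right) + 1838 \left(- \frac{1}{1758}\right) = \frac{4702}{1225} - \frac{919}{879} = \frac{3007283}{1076775}$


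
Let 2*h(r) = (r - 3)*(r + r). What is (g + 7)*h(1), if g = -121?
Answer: 228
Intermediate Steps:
h(r) = r*(-3 + r) (h(r) = ((r - 3)*(r + r))/2 = ((-3 + r)*(2*r))/2 = (2*r*(-3 + r))/2 = r*(-3 + r))
(g + 7)*h(1) = (-121 + 7)*(1*(-3 + 1)) = -114*(-2) = 228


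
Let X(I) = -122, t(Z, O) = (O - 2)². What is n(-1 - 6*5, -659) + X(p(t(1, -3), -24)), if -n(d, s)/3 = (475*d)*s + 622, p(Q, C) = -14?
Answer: -29113313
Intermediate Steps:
t(Z, O) = (-2 + O)²
n(d, s) = -1866 - 1425*d*s (n(d, s) = -3*((475*d)*s + 622) = -3*(475*d*s + 622) = -3*(622 + 475*d*s) = -1866 - 1425*d*s)
n(-1 - 6*5, -659) + X(p(t(1, -3), -24)) = (-1866 - 1425*(-1 - 6*5)*(-659)) - 122 = (-1866 - 1425*(-1 - 30)*(-659)) - 122 = (-1866 - 1425*(-31)*(-659)) - 122 = (-1866 - 29111325) - 122 = -29113191 - 122 = -29113313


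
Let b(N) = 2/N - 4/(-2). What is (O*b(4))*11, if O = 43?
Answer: 2365/2 ≈ 1182.5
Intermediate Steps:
b(N) = 2 + 2/N (b(N) = 2/N - 4*(-½) = 2/N + 2 = 2 + 2/N)
(O*b(4))*11 = (43*(2 + 2/4))*11 = (43*(2 + 2*(¼)))*11 = (43*(2 + ½))*11 = (43*(5/2))*11 = (215/2)*11 = 2365/2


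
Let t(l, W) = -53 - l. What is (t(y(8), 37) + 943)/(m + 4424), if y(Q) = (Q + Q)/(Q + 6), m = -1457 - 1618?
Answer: 6222/9443 ≈ 0.65890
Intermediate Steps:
m = -3075
y(Q) = 2*Q/(6 + Q) (y(Q) = (2*Q)/(6 + Q) = 2*Q/(6 + Q))
(t(y(8), 37) + 943)/(m + 4424) = ((-53 - 2*8/(6 + 8)) + 943)/(-3075 + 4424) = ((-53 - 2*8/14) + 943)/1349 = ((-53 - 2*8/14) + 943)*(1/1349) = ((-53 - 1*8/7) + 943)*(1/1349) = ((-53 - 8/7) + 943)*(1/1349) = (-379/7 + 943)*(1/1349) = (6222/7)*(1/1349) = 6222/9443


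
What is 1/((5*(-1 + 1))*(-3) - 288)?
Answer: -1/288 ≈ -0.0034722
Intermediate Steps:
1/((5*(-1 + 1))*(-3) - 288) = 1/((5*0)*(-3) - 288) = 1/(0*(-3) - 288) = 1/(0 - 288) = 1/(-288) = -1/288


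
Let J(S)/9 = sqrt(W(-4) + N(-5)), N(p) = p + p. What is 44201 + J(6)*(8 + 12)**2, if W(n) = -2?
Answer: 44201 + 7200*I*sqrt(3) ≈ 44201.0 + 12471.0*I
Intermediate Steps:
N(p) = 2*p
J(S) = 18*I*sqrt(3) (J(S) = 9*sqrt(-2 + 2*(-5)) = 9*sqrt(-2 - 10) = 9*sqrt(-12) = 9*(2*I*sqrt(3)) = 18*I*sqrt(3))
44201 + J(6)*(8 + 12)**2 = 44201 + (18*I*sqrt(3))*(8 + 12)**2 = 44201 + (18*I*sqrt(3))*20**2 = 44201 + (18*I*sqrt(3))*400 = 44201 + 7200*I*sqrt(3)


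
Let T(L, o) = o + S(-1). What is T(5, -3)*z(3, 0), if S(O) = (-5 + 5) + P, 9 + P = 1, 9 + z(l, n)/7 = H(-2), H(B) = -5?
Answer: 1078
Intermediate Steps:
z(l, n) = -98 (z(l, n) = -63 + 7*(-5) = -63 - 35 = -98)
P = -8 (P = -9 + 1 = -8)
S(O) = -8 (S(O) = (-5 + 5) - 8 = 0 - 8 = -8)
T(L, o) = -8 + o (T(L, o) = o - 8 = -8 + o)
T(5, -3)*z(3, 0) = (-8 - 3)*(-98) = -11*(-98) = 1078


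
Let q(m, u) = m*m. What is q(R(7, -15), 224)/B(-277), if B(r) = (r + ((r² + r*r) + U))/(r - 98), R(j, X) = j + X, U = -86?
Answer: -4800/30619 ≈ -0.15677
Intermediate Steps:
R(j, X) = X + j
q(m, u) = m²
B(r) = (-86 + r + 2*r²)/(-98 + r) (B(r) = (r + ((r² + r*r) - 86))/(r - 98) = (r + ((r² + r²) - 86))/(-98 + r) = (r + (2*r² - 86))/(-98 + r) = (r + (-86 + 2*r²))/(-98 + r) = (-86 + r + 2*r²)/(-98 + r))
q(R(7, -15), 224)/B(-277) = (-15 + 7)²/(((-86 - 277 + 2*(-277)²)/(-98 - 277))) = (-8)²/(((-86 - 277 + 2*76729)/(-375))) = 64/((-(-86 - 277 + 153458)/375)) = 64/((-1/375*153095)) = 64/(-30619/75) = 64*(-75/30619) = -4800/30619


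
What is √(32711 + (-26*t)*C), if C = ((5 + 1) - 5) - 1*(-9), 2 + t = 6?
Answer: 9*√391 ≈ 177.96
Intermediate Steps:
t = 4 (t = -2 + 6 = 4)
C = 10 (C = (6 - 5) + 9 = 1 + 9 = 10)
√(32711 + (-26*t)*C) = √(32711 - 26*4*10) = √(32711 - 104*10) = √(32711 - 1040) = √31671 = 9*√391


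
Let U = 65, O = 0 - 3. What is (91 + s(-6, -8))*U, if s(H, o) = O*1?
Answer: 5720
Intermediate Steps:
O = -3
s(H, o) = -3 (s(H, o) = -3*1 = -3)
(91 + s(-6, -8))*U = (91 - 3)*65 = 88*65 = 5720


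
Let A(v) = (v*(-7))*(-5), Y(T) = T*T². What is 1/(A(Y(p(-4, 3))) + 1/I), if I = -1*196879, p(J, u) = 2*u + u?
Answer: 196879/5023367684 ≈ 3.9193e-5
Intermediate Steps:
p(J, u) = 3*u
Y(T) = T³
A(v) = 35*v (A(v) = -7*v*(-5) = 35*v)
I = -196879
1/(A(Y(p(-4, 3))) + 1/I) = 1/(35*(3*3)³ + 1/(-196879)) = 1/(35*9³ - 1/196879) = 1/(35*729 - 1/196879) = 1/(25515 - 1/196879) = 1/(5023367684/196879) = 196879/5023367684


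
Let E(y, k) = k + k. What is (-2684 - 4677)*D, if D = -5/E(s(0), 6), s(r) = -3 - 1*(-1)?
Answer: 36805/12 ≈ 3067.1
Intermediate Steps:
s(r) = -2 (s(r) = -3 + 1 = -2)
E(y, k) = 2*k
D = -5/12 (D = -5/(2*6) = -5/12 ≈ -0.41667)
(-2684 - 4677)*D = (-2684 - 4677)*(-5/12) = -7361*(-5/12) = 36805/12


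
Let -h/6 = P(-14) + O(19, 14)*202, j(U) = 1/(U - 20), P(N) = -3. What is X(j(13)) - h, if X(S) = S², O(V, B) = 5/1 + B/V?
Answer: 6456553/931 ≈ 6935.1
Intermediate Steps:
O(V, B) = 5 + B/V (O(V, B) = 5*1 + B/V = 5 + B/V)
j(U) = 1/(-20 + U)
h = -131766/19 (h = -6*(-3 + (5 + 14/19)*202) = -6*(-3 + (109/19)*202) = -6*(-3 + 22018/19) = -6*21961/19 = -131766/19 ≈ -6935.1)
X(j(13)) - h = (1/(-20 + 13))² - 1*(-131766/19) = (1/(-7))² + 131766/19 = (-⅐)² + 131766/19 = 1/49 + 131766/19 = 6456553/931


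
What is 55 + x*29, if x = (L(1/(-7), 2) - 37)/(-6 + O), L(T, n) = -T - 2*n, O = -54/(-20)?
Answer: 8695/21 ≈ 414.05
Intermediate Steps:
O = 27/10 (O = -54*(-1/20) = 27/10 ≈ 2.7000)
x = 260/21 (x = ((-1/(-7) - 2*2) - 37)/(-6 + 27/10) = ((-1*(-⅐) - 4) - 37)/(-33/10) = ((⅐ - 4) - 37)*(-10/33) = (-27/7 - 37)*(-10/33) = -286/7*(-10/33) = 260/21 ≈ 12.381)
55 + x*29 = 55 + (260/21)*29 = 55 + 7540/21 = 8695/21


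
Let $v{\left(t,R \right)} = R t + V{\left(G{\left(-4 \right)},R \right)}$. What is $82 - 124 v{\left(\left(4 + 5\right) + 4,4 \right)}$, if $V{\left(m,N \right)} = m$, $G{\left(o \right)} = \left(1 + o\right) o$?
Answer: $-7854$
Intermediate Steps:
$G{\left(o \right)} = o \left(1 + o\right)$
$v{\left(t,R \right)} = 12 + R t$ ($v{\left(t,R \right)} = R t - 4 \left(1 - 4\right) = R t - -12 = R t + 12 = 12 + R t$)
$82 - 124 v{\left(\left(4 + 5\right) + 4,4 \right)} = 82 - 124 \left(12 + 4 \left(\left(4 + 5\right) + 4\right)\right) = 82 - 124 \left(12 + 4 \left(9 + 4\right)\right) = 82 - 124 \left(12 + 4 \cdot 13\right) = 82 - 124 \left(12 + 52\right) = 82 - 7936 = -7854$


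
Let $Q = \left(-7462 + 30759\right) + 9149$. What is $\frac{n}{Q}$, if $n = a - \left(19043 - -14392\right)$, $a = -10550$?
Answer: $- \frac{43985}{32446} \approx -1.3556$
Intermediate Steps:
$n = -43985$ ($n = -10550 - \left(19043 - -14392\right) = -10550 - \left(19043 + 14392\right) = -10550 - 33435 = -43985$)
$Q = 32446$ ($Q = 23297 + 9149 = 32446$)
$\frac{n}{Q} = - \frac{43985}{32446}$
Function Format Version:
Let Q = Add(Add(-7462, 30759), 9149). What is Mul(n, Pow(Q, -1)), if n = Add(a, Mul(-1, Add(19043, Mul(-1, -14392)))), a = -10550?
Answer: Rational(-43985, 32446) ≈ -1.3556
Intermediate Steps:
n = -43985 (n = Add(-10550, Mul(-1, Add(19043, Mul(-1, -14392)))) = Add(-10550, Mul(-1, Add(19043, 14392))) = Add(-10550, Mul(-1, 33435)) = Add(-10550, -33435) = -43985)
Q = 32446 (Q = Add(23297, 9149) = 32446)
Mul(n, Pow(Q, -1)) = Mul(-43985, Pow(32446, -1)) = Mul(-43985, Rational(1, 32446)) = Rational(-43985, 32446)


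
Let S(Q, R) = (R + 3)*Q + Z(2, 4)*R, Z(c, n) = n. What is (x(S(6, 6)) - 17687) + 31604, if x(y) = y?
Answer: 13995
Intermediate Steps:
S(Q, R) = 4*R + Q*(3 + R) (S(Q, R) = (R + 3)*Q + 4*R = (3 + R)*Q + 4*R = Q*(3 + R) + 4*R = 4*R + Q*(3 + R))
(x(S(6, 6)) - 17687) + 31604 = ((3*6 + 4*6 + 6*6) - 17687) + 31604 = ((18 + 24 + 36) - 17687) + 31604 = (78 - 17687) + 31604 = -17609 + 31604 = 13995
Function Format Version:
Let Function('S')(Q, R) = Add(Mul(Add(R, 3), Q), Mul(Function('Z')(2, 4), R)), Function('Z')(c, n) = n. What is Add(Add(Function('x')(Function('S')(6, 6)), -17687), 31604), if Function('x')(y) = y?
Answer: 13995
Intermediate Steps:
Function('S')(Q, R) = Add(Mul(4, R), Mul(Q, Add(3, R))) (Function('S')(Q, R) = Add(Mul(Add(R, 3), Q), Mul(4, R)) = Add(Mul(Add(3, R), Q), Mul(4, R)) = Add(Mul(Q, Add(3, R)), Mul(4, R)) = Add(Mul(4, R), Mul(Q, Add(3, R))))
Add(Add(Function('x')(Function('S')(6, 6)), -17687), 31604) = Add(Add(Add(Mul(3, 6), Mul(4, 6), Mul(6, 6)), -17687), 31604) = Add(Add(Add(18, 24, 36), -17687), 31604) = Add(Add(78, -17687), 31604) = Add(-17609, 31604) = 13995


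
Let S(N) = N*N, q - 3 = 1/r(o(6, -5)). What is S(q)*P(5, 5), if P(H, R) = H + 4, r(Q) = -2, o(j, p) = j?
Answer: 225/4 ≈ 56.250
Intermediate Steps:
P(H, R) = 4 + H
q = 5/2 (q = 3 + 1/(-2) = 3 - ½ = 5/2 ≈ 2.5000)
S(N) = N²
S(q)*P(5, 5) = (5/2)²*(4 + 5) = (25/4)*9 = 225/4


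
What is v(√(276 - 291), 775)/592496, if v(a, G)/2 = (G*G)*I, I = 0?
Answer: 0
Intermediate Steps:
v(a, G) = 0 (v(a, G) = 2*((G*G)*0) = 2*(G²*0) = 2*0 = 0)
v(√(276 - 291), 775)/592496 = 0/592496 = 0*(1/592496) = 0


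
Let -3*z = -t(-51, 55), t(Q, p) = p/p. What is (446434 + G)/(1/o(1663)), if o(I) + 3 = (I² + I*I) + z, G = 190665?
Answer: 10571642369194/3 ≈ 3.5239e+12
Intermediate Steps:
t(Q, p) = 1
z = ⅓ (z = -(-1)/3 = -⅓*(-1) = ⅓ ≈ 0.33333)
o(I) = -8/3 + 2*I² (o(I) = -3 + ((I² + I*I) + ⅓) = -3 + ((I² + I²) + ⅓) = -3 + (2*I² + ⅓) = -3 + (⅓ + 2*I²) = -8/3 + 2*I²)
(446434 + G)/(1/o(1663)) = (446434 + 190665)/(1/(-8/3 + 2*1663²)) = 637099/(1/(-8/3 + 2*2765569)) = 637099/(1/(-8/3 + 5531138)) = 637099/(1/(16593406/3)) = 637099/(3/16593406) = 637099*(16593406/3) = 10571642369194/3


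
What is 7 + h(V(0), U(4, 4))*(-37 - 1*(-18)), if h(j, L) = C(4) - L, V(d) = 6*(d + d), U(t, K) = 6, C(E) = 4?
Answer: 45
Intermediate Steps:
V(d) = 12*d (V(d) = 6*(2*d) = 12*d)
h(j, L) = 4 - L
7 + h(V(0), U(4, 4))*(-37 - 1*(-18)) = 7 + (4 - 1*6)*(-37 - 1*(-18)) = 7 + (4 - 6)*(-37 + 18) = 7 - 2*(-19) = 7 + 38 = 45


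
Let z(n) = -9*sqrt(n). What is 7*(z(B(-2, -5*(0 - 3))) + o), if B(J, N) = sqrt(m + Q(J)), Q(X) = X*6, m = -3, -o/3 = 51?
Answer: -1071 - 63*15**(1/4)*sqrt(I) ≈ -1158.7 - 87.669*I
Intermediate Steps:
o = -153 (o = -3*51 = -153)
Q(X) = 6*X
B(J, N) = sqrt(-3 + 6*J)
7*(z(B(-2, -5*(0 - 3))) + o) = 7*(-9*(-3 + 6*(-2))**(1/4) - 153) = 7*(-9*(-3 - 12)**(1/4) - 153) = 7*(-9*(-15)**(1/4) - 153) = 7*(-9*15**(1/4)*sqrt(I) - 153) = 7*(-153 - 9*15**(1/4)*sqrt(I)) = -1071 - 63*15**(1/4)*sqrt(I)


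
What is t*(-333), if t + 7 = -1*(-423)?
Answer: -138528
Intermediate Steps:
t = 416 (t = -7 - 1*(-423) = -7 + 423 = 416)
t*(-333) = 416*(-333) = -138528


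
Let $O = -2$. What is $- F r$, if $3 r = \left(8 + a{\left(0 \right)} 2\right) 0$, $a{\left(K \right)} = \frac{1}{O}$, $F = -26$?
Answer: $0$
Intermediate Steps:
$a{\left(K \right)} = - \frac{1}{2}$ ($a{\left(K \right)} = \frac{1}{-2} = - \frac{1}{2}$)
$r = 0$ ($r = \frac{\left(8 - 1\right) 0}{3} = \frac{7 \cdot 0}{3} = \frac{1}{3} \cdot 0 = 0$)
$- F r = \left(-1\right) \left(-26\right) 0 = 26 \cdot 0 = 0$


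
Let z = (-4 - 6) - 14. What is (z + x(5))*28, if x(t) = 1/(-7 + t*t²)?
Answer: -39634/59 ≈ -671.76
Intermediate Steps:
z = -24 (z = -10 - 14 = -24)
x(t) = 1/(-7 + t³)
(z + x(5))*28 = (-24 + 1/(-7 + 5³))*28 = (-24 + 1/(-7 + 125))*28 = (-24 + 1/118)*28 = -2831/118*28 = -39634/59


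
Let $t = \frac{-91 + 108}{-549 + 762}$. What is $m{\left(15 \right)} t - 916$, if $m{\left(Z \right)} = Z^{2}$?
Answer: $- \frac{63761}{71} \approx -898.04$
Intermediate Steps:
$t = \frac{17}{213} \approx 0.079812$
$m{\left(15 \right)} t - 916 = 15^{2} \cdot \frac{17}{213} - 916 = 225 \cdot \frac{17}{213} - 916 = \frac{1275}{71} - 916 = - \frac{63761}{71}$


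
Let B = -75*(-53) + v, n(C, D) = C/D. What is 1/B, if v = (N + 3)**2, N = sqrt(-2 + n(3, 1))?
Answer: 1/3991 ≈ 0.00025056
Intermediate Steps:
N = 1 (N = sqrt(-2 + 3/1) = sqrt(-2 + 3*1) = sqrt(-2 + 3) = sqrt(1) = 1)
v = 16 (v = (1 + 3)**2 = 4**2 = 16)
B = 3991 (B = -75*(-53) + 16 = 3975 + 16 = 3991)
1/B = 1/3991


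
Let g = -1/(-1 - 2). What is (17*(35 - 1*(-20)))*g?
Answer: 935/3 ≈ 311.67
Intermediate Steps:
g = ⅓ (g = -1/(-3) = -1*(-⅓) = ⅓ ≈ 0.33333)
(17*(35 - 1*(-20)))*g = (17*(35 - 1*(-20)))*(⅓) = (17*(35 + 20))*(⅓) = (17*55)*(⅓) = 935*(⅓) = 935/3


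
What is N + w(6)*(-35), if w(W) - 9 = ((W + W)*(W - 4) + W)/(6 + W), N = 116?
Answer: -573/2 ≈ -286.50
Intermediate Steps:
w(W) = 9 + (W + 2*W*(-4 + W))/(6 + W) (w(W) = 9 + ((W + W)*(W - 4) + W)/(6 + W) = 9 + ((2*W)*(-4 + W) + W)/(6 + W) = 9 + (2*W*(-4 + W) + W)/(6 + W) = 9 + (W + 2*W*(-4 + W))/(6 + W))
N + w(6)*(-35) = 116 + (2*(27 + 6 + 6²)/(6 + 6))*(-35) = 116 + (2*(27 + 6 + 36)/12)*(-35) = 116 + (2*(1/12)*69)*(-35) = 116 + (23/2)*(-35) = 116 - 805/2 = -573/2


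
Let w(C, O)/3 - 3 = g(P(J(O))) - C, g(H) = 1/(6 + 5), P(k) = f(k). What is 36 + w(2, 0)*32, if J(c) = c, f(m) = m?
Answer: 1548/11 ≈ 140.73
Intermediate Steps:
P(k) = k
g(H) = 1/11
w(C, O) = 102/11 - 3*C (w(C, O) = 9 + 3*(1/11 - C) = 9 + (3/11 - 3*C) = 102/11 - 3*C)
36 + w(2, 0)*32 = 36 + (102/11 - 3*2)*32 = 36 + (102/11 - 6)*32 = 36 + (36/11)*32 = 36 + 1152/11 = 1548/11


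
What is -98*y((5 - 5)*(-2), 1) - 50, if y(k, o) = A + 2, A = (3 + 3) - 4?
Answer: -442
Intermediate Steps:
A = 2 (A = 6 - 4 = 2)
y(k, o) = 4 (y(k, o) = 2 + 2 = 4)
-98*y((5 - 5)*(-2), 1) - 50 = -98*4 - 50 = -392 - 50 = -442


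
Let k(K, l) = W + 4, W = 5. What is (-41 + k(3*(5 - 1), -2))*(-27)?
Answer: 864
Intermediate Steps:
k(K, l) = 9 (k(K, l) = 5 + 4 = 9)
(-41 + k(3*(5 - 1), -2))*(-27) = (-41 + 9)*(-27) = -32*(-27) = 864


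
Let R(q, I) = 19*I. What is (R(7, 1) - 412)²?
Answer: 154449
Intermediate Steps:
(R(7, 1) - 412)² = (19*1 - 412)² = (19 - 412)² = (-393)² = 154449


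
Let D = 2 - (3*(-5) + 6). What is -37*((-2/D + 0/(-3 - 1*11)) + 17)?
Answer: -6845/11 ≈ -622.27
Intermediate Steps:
D = 11 (D = 2 - (-15 + 6) = 2 - 1*(-9) = 2 + 9 = 11)
-37*((-2/D + 0/(-3 - 1*11)) + 17) = -37*((-2/11 + 0/(-3 - 1*11)) + 17) = -37*((-2*1/11 + 0/(-3 - 11)) + 17) = -37*((-2/11 + 0/(-14)) + 17) = -37*((-2/11 + 0*(-1/14)) + 17) = -37*((-2/11 + 0) + 17) = -37*(-2/11 + 17) = -37*185/11 = -6845/11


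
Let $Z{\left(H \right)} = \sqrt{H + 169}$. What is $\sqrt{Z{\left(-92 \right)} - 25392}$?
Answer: $\sqrt{-25392 + \sqrt{77}} \approx 159.32 i$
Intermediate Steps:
$Z{\left(H \right)} = \sqrt{169 + H}$
$\sqrt{Z{\left(-92 \right)} - 25392} = \sqrt{\sqrt{169 - 92} - 25392} = \sqrt{\sqrt{77} - 25392} = \sqrt{-25392 + \sqrt{77}}$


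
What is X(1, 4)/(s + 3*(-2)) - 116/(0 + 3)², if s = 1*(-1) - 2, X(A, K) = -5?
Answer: -37/3 ≈ -12.333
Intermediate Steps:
s = -3 (s = -1 - 2 = -3)
X(1, 4)/(s + 3*(-2)) - 116/(0 + 3)² = -5/(-3 + 3*(-2)) - 116/(0 + 3)² = -5/(-3 - 6) - 116/(3²) = -5/(-9) - 116/9 = -5*(-⅑) - 116*⅑ = 5/9 - 116/9 = -37/3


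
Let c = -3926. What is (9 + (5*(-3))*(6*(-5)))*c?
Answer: -1802034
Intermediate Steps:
(9 + (5*(-3))*(6*(-5)))*c = (9 + (5*(-3))*(6*(-5)))*(-3926) = (9 - 15*(-30))*(-3926) = (9 + 450)*(-3926) = 459*(-3926) = -1802034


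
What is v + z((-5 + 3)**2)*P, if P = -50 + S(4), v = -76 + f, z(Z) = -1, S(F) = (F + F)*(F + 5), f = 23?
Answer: -75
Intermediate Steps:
S(F) = 2*F*(5 + F) (S(F) = (2*F)*(5 + F) = 2*F*(5 + F))
v = -53 (v = -76 + 23 = -53)
P = 22 (P = -50 + 2*4*(5 + 4) = -50 + 2*4*9 = -50 + 72 = 22)
v + z((-5 + 3)**2)*P = -53 - 1*22 = -53 - 22 = -75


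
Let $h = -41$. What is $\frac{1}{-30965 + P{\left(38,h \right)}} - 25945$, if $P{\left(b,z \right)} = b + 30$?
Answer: $- \frac{801622666}{30897} \approx -25945.0$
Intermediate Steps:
$P{\left(b,z \right)} = 30 + b$
$\frac{1}{-30965 + P{\left(38,h \right)}} - 25945 = \frac{1}{-30965 + \left(30 + 38\right)} - 25945 = \frac{1}{-30965 + 68} - 25945 = \frac{1}{-30897} - 25945 = - \frac{1}{30897} - 25945 = - \frac{801622666}{30897}$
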